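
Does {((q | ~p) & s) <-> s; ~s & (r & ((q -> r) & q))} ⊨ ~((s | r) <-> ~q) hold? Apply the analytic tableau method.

Yes

Initial set: {(((q | ~p) & s) <-> s); (~s & (r & ((q -> r) & q))); ~~((s | r) <-> ~q)}.
(~s & (r & ((q -> r) & q))): α-rule — add ~s, (r & ((q -> r) & q)).
(r & ((q -> r) & q)): α-rule — add r, ((q -> r) & q).
((q -> r) & q): α-rule — add (q -> r), q.
(((q | ~p) & s) <-> s): β-rule — branch into ((q | ~p) & s), s  //  ~((q | ~p) & s), ~s.
  branch 1 (add ((q | ~p) & s), s):
    × closes — contains both s and ~s.
  branch 2 (add ~((q | ~p) & s), ~s):
    ~~((s | r) <-> ~q): β-rule — branch into (s | r), ~q  //  ~(s | r), ~~q.
      branch 2.1 (add (s | r), ~q):
        × closes — contains both q and ~q.
      branch 2.2 (add ~(s | r), ~~q):
        ~(s | r): α-rule — add ~s, ~r.
        × closes — contains both r and ~r.
All 3 branches close.
Every branch closed, so the premises entail the conclusion.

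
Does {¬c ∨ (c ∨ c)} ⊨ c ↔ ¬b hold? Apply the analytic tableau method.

Initial set: {T (¬c ∨ (c ∨ c)); F (c ↔ ¬b)}.
T (¬c ∨ (c ∨ c)): β-rule — branch into T ¬c  //  T (c ∨ c).
  branch 1 (add T ¬c):
    F (c ↔ ¬b): β-rule — branch into T c, F ¬b  //  F c, T ¬b.
      branch 1.1 (add T c, F ¬b):
        × closes — contains both c and ¬c.
      branch 1.2 (add F c, T ¬b):
        ○ open, literals {b=F, c=F}.
  branch 2 (add T (c ∨ c)):
    F (c ↔ ¬b): β-rule — branch into T c, F ¬b  //  F c, T ¬b.
      branch 2.1 (add T c, F ¬b):
        T (c ∨ c): β-rule — branch into T c  //  T c.
          branch 2.1.1 (add T c):
            ○ open, literals {b=T, c=T}.
          branch 2.1.2 (add T c):
            ○ open, literals {b=T, c=T}.
      branch 2.2 (add F c, T ¬b):
        T (c ∨ c): β-rule — branch into T c  //  T c.
          branch 2.2.1 (add T c):
            × closes — contains both c and ¬c.
          branch 2.2.2 (add T c):
            × closes — contains both c and ¬c.
3 branches closed, 3 open.
An open branch gives a countermodel: b=F, c=F (unmentioned atoms arbitrary); the premises hold there but the conclusion fails.

No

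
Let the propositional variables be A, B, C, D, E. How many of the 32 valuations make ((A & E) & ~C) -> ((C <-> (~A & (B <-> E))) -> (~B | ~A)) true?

30

Initial set: {(((A & E) & ~C) -> ((C <-> (~A & (B <-> E))) -> (~B | ~A)))}.
(((A & E) & ~C) -> ((C <-> (~A & (B <-> E))) -> (~B | ~A))): β-rule — branch into ~((A & E) & ~C)  //  ((C <-> (~A & (B <-> E))) -> (~B | ~A)).
  branch 1 (add ~((A & E) & ~C)):
    ~((A & E) & ~C): β-rule — branch into ~(A & E)  //  ~~C.
      branch 1.1 (add ~(A & E)):
        ~(A & E): β-rule — branch into ~A  //  ~E.
          branch 1.1.1 (add ~A):
            ○ open, literals {A=F}.
          branch 1.1.2 (add ~E):
            ○ open, literals {E=F}.
      branch 1.2 (add ~~C):
        ○ open, literals {C=T}.
  branch 2 (add ((C <-> (~A & (B <-> E))) -> (~B | ~A))):
    ((C <-> (~A & (B <-> E))) -> (~B | ~A)): β-rule — branch into ~(C <-> (~A & (B <-> E)))  //  (~B | ~A).
      branch 2.1 (add ~(C <-> (~A & (B <-> E)))):
        ~(C <-> (~A & (B <-> E))): β-rule — branch into C, ~(~A & (B <-> E))  //  ~C, (~A & (B <-> E)).
          branch 2.1.1 (add C, ~(~A & (B <-> E))):
            ~(~A & (B <-> E)): β-rule — branch into ~~A  //  ~(B <-> E).
              branch 2.1.1.1 (add ~~A):
                ○ open, literals {A=T, C=T}.
              branch 2.1.1.2 (add ~(B <-> E)):
                ~(B <-> E): β-rule — branch into B, ~E  //  ~B, E.
                  branch 2.1.1.2.1 (add B, ~E):
                    ○ open, literals {B=T, C=T, E=F}.
                  branch 2.1.1.2.2 (add ~B, E):
                    ○ open, literals {B=F, C=T, E=T}.
          branch 2.1.2 (add ~C, (~A & (B <-> E))):
            (~A & (B <-> E)): α-rule — add ~A, (B <-> E).
            (B <-> E): β-rule — branch into B, E  //  ~B, ~E.
              branch 2.1.2.1 (add B, E):
                ○ open, literals {A=F, B=T, C=F, E=T}.
              branch 2.1.2.2 (add ~B, ~E):
                ○ open, literals {A=F, B=F, C=F, E=F}.
      branch 2.2 (add (~B | ~A)):
        (~B | ~A): β-rule — branch into ~B  //  ~A.
          branch 2.2.1 (add ~B):
            ○ open, literals {B=F}.
          branch 2.2.2 (add ~A):
            ○ open, literals {A=F}.
0 branches closed, 10 open.
Each open branch fixes some atoms; the unmentioned ones are free. Counting distinct full assignments: branch {A=F} (B, C, D, E) contributes 16 new; branch {E=F} (A, B, C, D) contributes 8 new; branch {C=T} (A, B, D, E) contributes 4 new; branch {A=T, C=T} (B, D, E) contributes 0 new; branch {B=T, C=T, E=F} (A, D) contributes 0 new; branch {B=F, C=T, E=T} (A, D) contributes 0 new; branch {A=F, B=T, C=F, E=T} (D) contributes 0 new; branch {A=F, B=F, C=F, E=F} (D) contributes 0 new; branch {B=F} (A, C, D, E) contributes 2 new; branch {A=F} (B, C, D, E) contributes 0 new. Total: 30.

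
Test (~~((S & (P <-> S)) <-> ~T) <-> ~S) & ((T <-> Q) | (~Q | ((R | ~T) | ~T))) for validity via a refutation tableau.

Assume the negation and expand:
Initial set: {~((~~((S & (P <-> S)) <-> ~T) <-> ~S) & ((T <-> Q) | (~Q | ((R | ~T) | ~T))))}.
~((~~((S & (P <-> S)) <-> ~T) <-> ~S) & ((T <-> Q) | (~Q | ((R | ~T) | ~T)))): β-rule — branch into ~(~~((S & (P <-> S)) <-> ~T) <-> ~S)  //  ~((T <-> Q) | (~Q | ((R | ~T) | ~T))).
  branch 1 (add ~(~~((S & (P <-> S)) <-> ~T) <-> ~S)):
    ~(~~((S & (P <-> S)) <-> ~T) <-> ~S): β-rule — branch into ~~((S & (P <-> S)) <-> ~T), ~~S  //  ~~~((S & (P <-> S)) <-> ~T), ~S.
      branch 1.1 (add ~~((S & (P <-> S)) <-> ~T), ~~S):
        ~~((S & (P <-> S)) <-> ~T): drop double negation, giving ((S & (P <-> S)) <-> ~T).
        ((S & (P <-> S)) <-> ~T): β-rule — branch into (S & (P <-> S)), ~T  //  ~(S & (P <-> S)), ~~T.
          branch 1.1.1 (add (S & (P <-> S)), ~T):
            (S & (P <-> S)): α-rule — add S, (P <-> S).
            (P <-> S): β-rule — branch into P, S  //  ~P, ~S.
              branch 1.1.1.1 (add P, S):
                ○ open, literals {P=1, S=1, T=0}.
              branch 1.1.1.2 (add ~P, ~S):
                × closes — contains both S and ~S.
          branch 1.1.2 (add ~(S & (P <-> S)), ~~T):
            ~(S & (P <-> S)): β-rule — branch into ~S  //  ~(P <-> S).
              branch 1.1.2.1 (add ~S):
                × closes — contains both S and ~S.
              branch 1.1.2.2 (add ~(P <-> S)):
                ~(P <-> S): β-rule — branch into P, ~S  //  ~P, S.
                  branch 1.1.2.2.1 (add P, ~S):
                    × closes — contains both S and ~S.
                  branch 1.1.2.2.2 (add ~P, S):
                    ○ open, literals {P=0, S=1, T=1}.
      branch 1.2 (add ~~~((S & (P <-> S)) <-> ~T), ~S):
        ~~~((S & (P <-> S)) <-> ~T): drop double negation, giving ~((S & (P <-> S)) <-> ~T).
        ~((S & (P <-> S)) <-> ~T): β-rule — branch into (S & (P <-> S)), ~~T  //  ~(S & (P <-> S)), ~T.
          branch 1.2.1 (add (S & (P <-> S)), ~~T):
            (S & (P <-> S)): α-rule — add S, (P <-> S).
            × closes — contains both S and ~S.
          branch 1.2.2 (add ~(S & (P <-> S)), ~T):
            ~(S & (P <-> S)): β-rule — branch into ~S  //  ~(P <-> S).
              branch 1.2.2.1 (add ~S):
                ○ open, literals {S=0, T=0}.
              branch 1.2.2.2 (add ~(P <-> S)):
                ~(P <-> S): β-rule — branch into P, ~S  //  ~P, S.
                  branch 1.2.2.2.1 (add P, ~S):
                    ○ open, literals {P=1, S=0, T=0}.
                  branch 1.2.2.2.2 (add ~P, S):
                    × closes — contains both S and ~S.
  branch 2 (add ~((T <-> Q) | (~Q | ((R | ~T) | ~T)))):
    ~((T <-> Q) | (~Q | ((R | ~T) | ~T))): α-rule — add ~(T <-> Q), ~(~Q | ((R | ~T) | ~T)).
    ~(~Q | ((R | ~T) | ~T)): α-rule — add ~~Q, ~((R | ~T) | ~T).
    ~((R | ~T) | ~T): α-rule — add ~(R | ~T), ~~T.
    ~(R | ~T): α-rule — add ~R, ~~T.
    ~(T <-> Q): β-rule — branch into T, ~Q  //  ~T, Q.
      branch 2.1 (add T, ~Q):
        × closes — contains both Q and ~Q.
      branch 2.2 (add ~T, Q):
        × closes — contains both T and ~T.
7 branches closed, 4 open.
An open branch gives a countermodel: P=1, S=1, T=0 (unmentioned atoms arbitrary); under it the original formula is false.

Not valid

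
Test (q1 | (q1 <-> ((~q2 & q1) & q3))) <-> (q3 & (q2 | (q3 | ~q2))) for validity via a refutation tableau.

Not valid

Assume the negation and expand:
Initial set: {~((q1 | (q1 <-> ((~q2 & q1) & q3))) <-> (q3 & (q2 | (q3 | ~q2))))}.
~((q1 | (q1 <-> ((~q2 & q1) & q3))) <-> (q3 & (q2 | (q3 | ~q2)))): β-rule — branch into (q1 | (q1 <-> ((~q2 & q1) & q3))), ~(q3 & (q2 | (q3 | ~q2)))  //  ~(q1 | (q1 <-> ((~q2 & q1) & q3))), (q3 & (q2 | (q3 | ~q2))).
  branch 1 (add (q1 | (q1 <-> ((~q2 & q1) & q3))), ~(q3 & (q2 | (q3 | ~q2)))):
    (q1 | (q1 <-> ((~q2 & q1) & q3))): β-rule — branch into q1  //  (q1 <-> ((~q2 & q1) & q3)).
      branch 1.1 (add q1):
        ~(q3 & (q2 | (q3 | ~q2))): β-rule — branch into ~q3  //  ~(q2 | (q3 | ~q2)).
          branch 1.1.1 (add ~q3):
            ○ open, literals {q1=1, q3=0}.
          branch 1.1.2 (add ~(q2 | (q3 | ~q2))):
            ~(q2 | (q3 | ~q2)): α-rule — add ~q2, ~(q3 | ~q2).
            ~(q3 | ~q2): α-rule — add ~q3, ~~q2.
            × closes — contains both q2 and ~q2.
      branch 1.2 (add (q1 <-> ((~q2 & q1) & q3))):
        ~(q3 & (q2 | (q3 | ~q2))): β-rule — branch into ~q3  //  ~(q2 | (q3 | ~q2)).
          branch 1.2.1 (add ~q3):
            (q1 <-> ((~q2 & q1) & q3)): β-rule — branch into q1, ((~q2 & q1) & q3)  //  ~q1, ~((~q2 & q1) & q3).
              branch 1.2.1.1 (add q1, ((~q2 & q1) & q3)):
                ((~q2 & q1) & q3): α-rule — add (~q2 & q1), q3.
                × closes — contains both q3 and ~q3.
              branch 1.2.1.2 (add ~q1, ~((~q2 & q1) & q3)):
                ~((~q2 & q1) & q3): β-rule — branch into ~(~q2 & q1)  //  ~q3.
                  branch 1.2.1.2.1 (add ~(~q2 & q1)):
                    ~(~q2 & q1): β-rule — branch into ~~q2  //  ~q1.
                      branch 1.2.1.2.1.1 (add ~~q2):
                        ○ open, literals {q1=0, q2=1, q3=0}.
                      branch 1.2.1.2.1.2 (add ~q1):
                        ○ open, literals {q1=0, q3=0}.
                  branch 1.2.1.2.2 (add ~q3):
                    ○ open, literals {q1=0, q3=0}.
          branch 1.2.2 (add ~(q2 | (q3 | ~q2))):
            ~(q2 | (q3 | ~q2)): α-rule — add ~q2, ~(q3 | ~q2).
            ~(q3 | ~q2): α-rule — add ~q3, ~~q2.
            × closes — contains both q2 and ~q2.
  branch 2 (add ~(q1 | (q1 <-> ((~q2 & q1) & q3))), (q3 & (q2 | (q3 | ~q2)))):
    ~(q1 | (q1 <-> ((~q2 & q1) & q3))): α-rule — add ~q1, ~(q1 <-> ((~q2 & q1) & q3)).
    (q3 & (q2 | (q3 | ~q2))): α-rule — add q3, (q2 | (q3 | ~q2)).
    ~(q1 <-> ((~q2 & q1) & q3)): β-rule — branch into q1, ~((~q2 & q1) & q3)  //  ~q1, ((~q2 & q1) & q3).
      branch 2.1 (add q1, ~((~q2 & q1) & q3)):
        × closes — contains both q1 and ~q1.
      branch 2.2 (add ~q1, ((~q2 & q1) & q3)):
        ((~q2 & q1) & q3): α-rule — add (~q2 & q1), q3.
        (~q2 & q1): α-rule — add ~q2, q1.
        × closes — contains both q1 and ~q1.
5 branches closed, 4 open.
An open branch gives a countermodel: q1=1, q3=0 (unmentioned atoms arbitrary); under it the original formula is false.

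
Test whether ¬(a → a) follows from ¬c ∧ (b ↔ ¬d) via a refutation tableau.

No

Initial set: {T (¬c ∧ (b ↔ ¬d)); F ¬(a → a)}.
T (¬c ∧ (b ↔ ¬d)): α-rule — add T ¬c, T (b ↔ ¬d).
F ¬(a → a): β-rule — branch into F a  //  T a.
  branch 1 (add F a):
    T (b ↔ ¬d): β-rule — branch into T b, T ¬d  //  F b, F ¬d.
      branch 1.1 (add T b, T ¬d):
        ○ open, literals {a=false, b=true, c=false, d=false}.
      branch 1.2 (add F b, F ¬d):
        ○ open, literals {a=false, b=false, c=false, d=true}.
  branch 2 (add T a):
    T (b ↔ ¬d): β-rule — branch into T b, T ¬d  //  F b, F ¬d.
      branch 2.1 (add T b, T ¬d):
        ○ open, literals {a=true, b=true, c=false, d=false}.
      branch 2.2 (add F b, F ¬d):
        ○ open, literals {a=true, b=false, c=false, d=true}.
0 branches closed, 4 open.
An open branch gives a countermodel: a=false, b=true, c=false, d=false (unmentioned atoms arbitrary); the premises hold there but the conclusion fails.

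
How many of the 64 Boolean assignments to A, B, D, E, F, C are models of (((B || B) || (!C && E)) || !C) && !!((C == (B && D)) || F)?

Initial set: {((((B || B) || (!C && E)) || !C) && !!((C == (B && D)) || F))}.
((((B || B) || (!C && E)) || !C) && !!((C == (B && D)) || F)): α-rule — add (((B || B) || (!C && E)) || !C), !!((C == (B && D)) || F).
!!((C == (B && D)) || F): drop double negation, giving ((C == (B && D)) || F).
(((B || B) || (!C && E)) || !C): β-rule — branch into ((B || B) || (!C && E))  //  !C.
  branch 1 (add ((B || B) || (!C && E))):
    ((C == (B && D)) || F): β-rule — branch into (C == (B && D))  //  F.
      branch 1.1 (add (C == (B && D))):
        ((B || B) || (!C && E)): β-rule — branch into (B || B)  //  (!C && E).
          branch 1.1.1 (add (B || B)):
            (C == (B && D)): β-rule — branch into C, (B && D)  //  !C, !(B && D).
              branch 1.1.1.1 (add C, (B && D)):
                (B && D): α-rule — add B, D.
                (B || B): β-rule — branch into B  //  B.
                  branch 1.1.1.1.1 (add B):
                    ○ open, literals {B=T, C=T, D=T}.
                  branch 1.1.1.1.2 (add B):
                    ○ open, literals {B=T, C=T, D=T}.
              branch 1.1.1.2 (add !C, !(B && D)):
                (B || B): β-rule — branch into B  //  B.
                  branch 1.1.1.2.1 (add B):
                    !(B && D): β-rule — branch into !B  //  !D.
                      branch 1.1.1.2.1.1 (add !B):
                        × closes — contains both B and !B.
                      branch 1.1.1.2.1.2 (add !D):
                        ○ open, literals {B=T, C=F, D=F}.
                  branch 1.1.1.2.2 (add B):
                    !(B && D): β-rule — branch into !B  //  !D.
                      branch 1.1.1.2.2.1 (add !B):
                        × closes — contains both B and !B.
                      branch 1.1.1.2.2.2 (add !D):
                        ○ open, literals {B=T, C=F, D=F}.
          branch 1.1.2 (add (!C && E)):
            (!C && E): α-rule — add !C, E.
            (C == (B && D)): β-rule — branch into C, (B && D)  //  !C, !(B && D).
              branch 1.1.2.1 (add C, (B && D)):
                × closes — contains both C and !C.
              branch 1.1.2.2 (add !C, !(B && D)):
                !(B && D): β-rule — branch into !B  //  !D.
                  branch 1.1.2.2.1 (add !B):
                    ○ open, literals {B=F, C=F, E=T}.
                  branch 1.1.2.2.2 (add !D):
                    ○ open, literals {C=F, D=F, E=T}.
      branch 1.2 (add F):
        ((B || B) || (!C && E)): β-rule — branch into (B || B)  //  (!C && E).
          branch 1.2.1 (add (B || B)):
            (B || B): β-rule — branch into B  //  B.
              branch 1.2.1.1 (add B):
                ○ open, literals {B=T, F=T}.
              branch 1.2.1.2 (add B):
                ○ open, literals {B=T, F=T}.
          branch 1.2.2 (add (!C && E)):
            (!C && E): α-rule — add !C, E.
            ○ open, literals {C=F, E=T, F=T}.
  branch 2 (add !C):
    ((C == (B && D)) || F): β-rule — branch into (C == (B && D))  //  F.
      branch 2.1 (add (C == (B && D))):
        (C == (B && D)): β-rule — branch into C, (B && D)  //  !C, !(B && D).
          branch 2.1.1 (add C, (B && D)):
            × closes — contains both C and !C.
          branch 2.1.2 (add !C, !(B && D)):
            !(B && D): β-rule — branch into !B  //  !D.
              branch 2.1.2.1 (add !B):
                ○ open, literals {B=F, C=F}.
              branch 2.1.2.2 (add !D):
                ○ open, literals {C=F, D=F}.
      branch 2.2 (add F):
        ○ open, literals {C=F, F=T}.
4 branches closed, 12 open.
Each open branch fixes some atoms; the unmentioned ones are free. Counting distinct full assignments: branch {B=T, C=T, D=T} (A, E, F) contributes 8 new; branch {B=T, C=T, D=T} (A, E, F) contributes 0 new; branch {B=T, C=F, D=F} (A, E, F) contributes 8 new; branch {B=T, C=F, D=F} (A, E, F) contributes 0 new; branch {B=F, C=F, E=T} (A, D, F) contributes 8 new; branch {C=F, D=F, E=T} (A, B, F) contributes 0 new; branch {B=T, F=T} (A, D, E, C) contributes 8 new; branch {B=T, F=T} (A, D, E, C) contributes 0 new; branch {C=F, E=T, F=T} (A, B, D) contributes 0 new; branch {B=F, C=F} (A, D, E, F) contributes 8 new; branch {C=F, D=F} (A, B, E, F) contributes 0 new; branch {C=F, F=T} (A, B, D, E) contributes 0 new. Total: 40.

40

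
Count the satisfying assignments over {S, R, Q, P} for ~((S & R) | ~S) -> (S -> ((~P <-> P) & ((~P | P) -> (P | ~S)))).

12

Initial set: {T (~((S & R) | ~S) -> (S -> ((~P <-> P) & ((~P | P) -> (P | ~S)))))}.
T (~((S & R) | ~S) -> (S -> ((~P <-> P) & ((~P | P) -> (P | ~S))))): β-rule — branch into F ~((S & R) | ~S)  //  T (S -> ((~P <-> P) & ((~P | P) -> (P | ~S)))).
  branch 1 (add F ~((S & R) | ~S)):
    F ~((S & R) | ~S): β-rule — branch into T (S & R)  //  T ~S.
      branch 1.1 (add T (S & R)):
        T (S & R): α-rule — add T S, T R.
        ○ open, literals {R=1, S=1}.
      branch 1.2 (add T ~S):
        ○ open, literals {S=0}.
  branch 2 (add T (S -> ((~P <-> P) & ((~P | P) -> (P | ~S))))):
    T (S -> ((~P <-> P) & ((~P | P) -> (P | ~S)))): β-rule — branch into F S  //  T ((~P <-> P) & ((~P | P) -> (P | ~S))).
      branch 2.1 (add F S):
        ○ open, literals {S=0}.
      branch 2.2 (add T ((~P <-> P) & ((~P | P) -> (P | ~S)))):
        T ((~P <-> P) & ((~P | P) -> (P | ~S))): α-rule — add T (~P <-> P), T ((~P | P) -> (P | ~S)).
        T (~P <-> P): β-rule — branch into T ~P, T P  //  F ~P, F P.
          branch 2.2.1 (add T ~P, T P):
            × closes — contains both P and ~P.
          branch 2.2.2 (add F ~P, F P):
            × closes — contains both P and ~P.
2 branches closed, 3 open.
Each open branch fixes some atoms; the unmentioned ones are free. Counting distinct full assignments: branch {R=1, S=1} (Q, P) contributes 4 new; branch {S=0} (R, Q, P) contributes 8 new; branch {S=0} (R, Q, P) contributes 0 new. Total: 12.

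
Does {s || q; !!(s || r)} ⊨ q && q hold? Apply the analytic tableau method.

Initial set: {(s || q); !!(s || r); !(q && q)}.
!!(s || r): drop double negation, giving (s || r).
(s || q): β-rule — branch into s  //  q.
  branch 1 (add s):
    !(q && q): β-rule — branch into !q  //  !q.
      branch 1.1 (add !q):
        (s || r): β-rule — branch into s  //  r.
          branch 1.1.1 (add s):
            ○ open, literals {q=F, s=T}.
          branch 1.1.2 (add r):
            ○ open, literals {q=F, r=T, s=T}.
      branch 1.2 (add !q):
        (s || r): β-rule — branch into s  //  r.
          branch 1.2.1 (add s):
            ○ open, literals {q=F, s=T}.
          branch 1.2.2 (add r):
            ○ open, literals {q=F, r=T, s=T}.
  branch 2 (add q):
    !(q && q): β-rule — branch into !q  //  !q.
      branch 2.1 (add !q):
        × closes — contains both q and !q.
      branch 2.2 (add !q):
        × closes — contains both q and !q.
2 branches closed, 4 open.
An open branch gives a countermodel: q=F, s=T (unmentioned atoms arbitrary); the premises hold there but the conclusion fails.

No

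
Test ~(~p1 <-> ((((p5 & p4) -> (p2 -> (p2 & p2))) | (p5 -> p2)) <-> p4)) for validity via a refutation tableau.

Not valid

Assume the negation and expand:
Initial set: {~~(~p1 <-> ((((p5 & p4) -> (p2 -> (p2 & p2))) | (p5 -> p2)) <-> p4))}.
~~(~p1 <-> ((((p5 & p4) -> (p2 -> (p2 & p2))) | (p5 -> p2)) <-> p4)): β-rule — branch into ~p1, ((((p5 & p4) -> (p2 -> (p2 & p2))) | (p5 -> p2)) <-> p4)  //  ~~p1, ~((((p5 & p4) -> (p2 -> (p2 & p2))) | (p5 -> p2)) <-> p4).
  branch 1 (add ~p1, ((((p5 & p4) -> (p2 -> (p2 & p2))) | (p5 -> p2)) <-> p4)):
    ((((p5 & p4) -> (p2 -> (p2 & p2))) | (p5 -> p2)) <-> p4): β-rule — branch into (((p5 & p4) -> (p2 -> (p2 & p2))) | (p5 -> p2)), p4  //  ~(((p5 & p4) -> (p2 -> (p2 & p2))) | (p5 -> p2)), ~p4.
      branch 1.1 (add (((p5 & p4) -> (p2 -> (p2 & p2))) | (p5 -> p2)), p4):
        (((p5 & p4) -> (p2 -> (p2 & p2))) | (p5 -> p2)): β-rule — branch into ((p5 & p4) -> (p2 -> (p2 & p2)))  //  (p5 -> p2).
          branch 1.1.1 (add ((p5 & p4) -> (p2 -> (p2 & p2)))):
            ((p5 & p4) -> (p2 -> (p2 & p2))): β-rule — branch into ~(p5 & p4)  //  (p2 -> (p2 & p2)).
              branch 1.1.1.1 (add ~(p5 & p4)):
                ~(p5 & p4): β-rule — branch into ~p5  //  ~p4.
                  branch 1.1.1.1.1 (add ~p5):
                    ○ open, literals {p1=F, p4=T, p5=F}.
                  branch 1.1.1.1.2 (add ~p4):
                    × closes — contains both p4 and ~p4.
              branch 1.1.1.2 (add (p2 -> (p2 & p2))):
                (p2 -> (p2 & p2)): β-rule — branch into ~p2  //  (p2 & p2).
                  branch 1.1.1.2.1 (add ~p2):
                    ○ open, literals {p1=F, p2=F, p4=T}.
                  branch 1.1.1.2.2 (add (p2 & p2)):
                    (p2 & p2): α-rule — add p2, p2.
                    ○ open, literals {p1=F, p2=T, p4=T}.
          branch 1.1.2 (add (p5 -> p2)):
            (p5 -> p2): β-rule — branch into ~p5  //  p2.
              branch 1.1.2.1 (add ~p5):
                ○ open, literals {p1=F, p4=T, p5=F}.
              branch 1.1.2.2 (add p2):
                ○ open, literals {p1=F, p2=T, p4=T}.
      branch 1.2 (add ~(((p5 & p4) -> (p2 -> (p2 & p2))) | (p5 -> p2)), ~p4):
        ~(((p5 & p4) -> (p2 -> (p2 & p2))) | (p5 -> p2)): α-rule — add ~((p5 & p4) -> (p2 -> (p2 & p2))), ~(p5 -> p2).
        ~((p5 & p4) -> (p2 -> (p2 & p2))): α-rule — add (p5 & p4), ~(p2 -> (p2 & p2)).
        ~(p5 -> p2): α-rule — add p5, ~p2.
        (p5 & p4): α-rule — add p5, p4.
        × closes — contains both p4 and ~p4.
  branch 2 (add ~~p1, ~((((p5 & p4) -> (p2 -> (p2 & p2))) | (p5 -> p2)) <-> p4)):
    ~((((p5 & p4) -> (p2 -> (p2 & p2))) | (p5 -> p2)) <-> p4): β-rule — branch into (((p5 & p4) -> (p2 -> (p2 & p2))) | (p5 -> p2)), ~p4  //  ~(((p5 & p4) -> (p2 -> (p2 & p2))) | (p5 -> p2)), p4.
      branch 2.1 (add (((p5 & p4) -> (p2 -> (p2 & p2))) | (p5 -> p2)), ~p4):
        (((p5 & p4) -> (p2 -> (p2 & p2))) | (p5 -> p2)): β-rule — branch into ((p5 & p4) -> (p2 -> (p2 & p2)))  //  (p5 -> p2).
          branch 2.1.1 (add ((p5 & p4) -> (p2 -> (p2 & p2)))):
            ((p5 & p4) -> (p2 -> (p2 & p2))): β-rule — branch into ~(p5 & p4)  //  (p2 -> (p2 & p2)).
              branch 2.1.1.1 (add ~(p5 & p4)):
                ~(p5 & p4): β-rule — branch into ~p5  //  ~p4.
                  branch 2.1.1.1.1 (add ~p5):
                    ○ open, literals {p1=T, p4=F, p5=F}.
                  branch 2.1.1.1.2 (add ~p4):
                    ○ open, literals {p1=T, p4=F}.
              branch 2.1.1.2 (add (p2 -> (p2 & p2))):
                (p2 -> (p2 & p2)): β-rule — branch into ~p2  //  (p2 & p2).
                  branch 2.1.1.2.1 (add ~p2):
                    ○ open, literals {p1=T, p2=F, p4=F}.
                  branch 2.1.1.2.2 (add (p2 & p2)):
                    (p2 & p2): α-rule — add p2, p2.
                    ○ open, literals {p1=T, p2=T, p4=F}.
          branch 2.1.2 (add (p5 -> p2)):
            (p5 -> p2): β-rule — branch into ~p5  //  p2.
              branch 2.1.2.1 (add ~p5):
                ○ open, literals {p1=T, p4=F, p5=F}.
              branch 2.1.2.2 (add p2):
                ○ open, literals {p1=T, p2=T, p4=F}.
      branch 2.2 (add ~(((p5 & p4) -> (p2 -> (p2 & p2))) | (p5 -> p2)), p4):
        ~(((p5 & p4) -> (p2 -> (p2 & p2))) | (p5 -> p2)): α-rule — add ~((p5 & p4) -> (p2 -> (p2 & p2))), ~(p5 -> p2).
        ~((p5 & p4) -> (p2 -> (p2 & p2))): α-rule — add (p5 & p4), ~(p2 -> (p2 & p2)).
        ~(p5 -> p2): α-rule — add p5, ~p2.
        (p5 & p4): α-rule — add p5, p4.
        ~(p2 -> (p2 & p2)): α-rule — add p2, ~(p2 & p2).
        × closes — contains both p2 and ~p2.
3 branches closed, 11 open.
An open branch gives a countermodel: p1=F, p4=T, p5=F (unmentioned atoms arbitrary); under it the original formula is false.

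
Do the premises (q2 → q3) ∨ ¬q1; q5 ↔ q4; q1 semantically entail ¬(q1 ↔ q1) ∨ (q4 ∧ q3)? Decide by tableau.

Initial set: {((q2 → q3) ∨ ¬q1); (q5 ↔ q4); q1; ¬(¬(q1 ↔ q1) ∨ (q4 ∧ q3))}.
¬(¬(q1 ↔ q1) ∨ (q4 ∧ q3)): α-rule — add ¬¬(q1 ↔ q1), ¬(q4 ∧ q3).
((q2 → q3) ∨ ¬q1): β-rule — branch into (q2 → q3)  //  ¬q1.
  branch 1 (add (q2 → q3)):
    (q5 ↔ q4): β-rule — branch into q5, q4  //  ¬q5, ¬q4.
      branch 1.1 (add q5, q4):
        ¬¬(q1 ↔ q1): β-rule — branch into q1, q1  //  ¬q1, ¬q1.
          branch 1.1.1 (add q1, q1):
            ¬(q4 ∧ q3): β-rule — branch into ¬q4  //  ¬q3.
              branch 1.1.1.1 (add ¬q4):
                × closes — contains both q4 and ¬q4.
              branch 1.1.1.2 (add ¬q3):
                (q2 → q3): β-rule — branch into ¬q2  //  q3.
                  branch 1.1.1.2.1 (add ¬q2):
                    ○ open, literals {q1=T, q2=F, q3=F, q4=T, q5=T}.
                  branch 1.1.1.2.2 (add q3):
                    × closes — contains both q3 and ¬q3.
          branch 1.1.2 (add ¬q1, ¬q1):
            × closes — contains both q1 and ¬q1.
      branch 1.2 (add ¬q5, ¬q4):
        ¬¬(q1 ↔ q1): β-rule — branch into q1, q1  //  ¬q1, ¬q1.
          branch 1.2.1 (add q1, q1):
            ¬(q4 ∧ q3): β-rule — branch into ¬q4  //  ¬q3.
              branch 1.2.1.1 (add ¬q4):
                (q2 → q3): β-rule — branch into ¬q2  //  q3.
                  branch 1.2.1.1.1 (add ¬q2):
                    ○ open, literals {q1=T, q2=F, q4=F, q5=F}.
                  branch 1.2.1.1.2 (add q3):
                    ○ open, literals {q1=T, q3=T, q4=F, q5=F}.
              branch 1.2.1.2 (add ¬q3):
                (q2 → q3): β-rule — branch into ¬q2  //  q3.
                  branch 1.2.1.2.1 (add ¬q2):
                    ○ open, literals {q1=T, q2=F, q3=F, q4=F, q5=F}.
                  branch 1.2.1.2.2 (add q3):
                    × closes — contains both q3 and ¬q3.
          branch 1.2.2 (add ¬q1, ¬q1):
            × closes — contains both q1 and ¬q1.
  branch 2 (add ¬q1):
    × closes — contains both q1 and ¬q1.
6 branches closed, 4 open.
An open branch gives a countermodel: q1=T, q2=F, q3=F, q4=T, q5=T (unmentioned atoms arbitrary); the premises hold there but the conclusion fails.

No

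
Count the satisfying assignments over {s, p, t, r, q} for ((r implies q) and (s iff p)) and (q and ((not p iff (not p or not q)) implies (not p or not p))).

Initial set: {(((r implies q) and (s iff p)) and (q and ((not p iff (not p or not q)) implies (not p or not p))))}.
(((r implies q) and (s iff p)) and (q and ((not p iff (not p or not q)) implies (not p or not p)))): α-rule — add ((r implies q) and (s iff p)), (q and ((not p iff (not p or not q)) implies (not p or not p))).
((r implies q) and (s iff p)): α-rule — add (r implies q), (s iff p).
(q and ((not p iff (not p or not q)) implies (not p or not p))): α-rule — add q, ((not p iff (not p or not q)) implies (not p or not p)).
(r implies q): β-rule — branch into not r  //  q.
  branch 1 (add not r):
    (s iff p): β-rule — branch into s, p  //  not s, not p.
      branch 1.1 (add s, p):
        ((not p iff (not p or not q)) implies (not p or not p)): β-rule — branch into not (not p iff (not p or not q))  //  (not p or not p).
          branch 1.1.1 (add not (not p iff (not p or not q))):
            not (not p iff (not p or not q)): β-rule — branch into not p, not (not p or not q)  //  not not p, (not p or not q).
              branch 1.1.1.1 (add not p, not (not p or not q)):
                × closes — contains both p and not p.
              branch 1.1.1.2 (add not not p, (not p or not q)):
                (not p or not q): β-rule — branch into not p  //  not q.
                  branch 1.1.1.2.1 (add not p):
                    × closes — contains both p and not p.
                  branch 1.1.1.2.2 (add not q):
                    × closes — contains both q and not q.
          branch 1.1.2 (add (not p or not p)):
            (not p or not p): β-rule — branch into not p  //  not p.
              branch 1.1.2.1 (add not p):
                × closes — contains both p and not p.
              branch 1.1.2.2 (add not p):
                × closes — contains both p and not p.
      branch 1.2 (add not s, not p):
        ((not p iff (not p or not q)) implies (not p or not p)): β-rule — branch into not (not p iff (not p or not q))  //  (not p or not p).
          branch 1.2.1 (add not (not p iff (not p or not q))):
            not (not p iff (not p or not q)): β-rule — branch into not p, not (not p or not q)  //  not not p, (not p or not q).
              branch 1.2.1.1 (add not p, not (not p or not q)):
                not (not p or not q): α-rule — add not not p, not not q.
                × closes — contains both p and not p.
              branch 1.2.1.2 (add not not p, (not p or not q)):
                × closes — contains both p and not p.
          branch 1.2.2 (add (not p or not p)):
            (not p or not p): β-rule — branch into not p  //  not p.
              branch 1.2.2.1 (add not p):
                ○ open, literals {p=0, q=1, r=0, s=0}.
              branch 1.2.2.2 (add not p):
                ○ open, literals {p=0, q=1, r=0, s=0}.
  branch 2 (add q):
    (s iff p): β-rule — branch into s, p  //  not s, not p.
      branch 2.1 (add s, p):
        ((not p iff (not p or not q)) implies (not p or not p)): β-rule — branch into not (not p iff (not p or not q))  //  (not p or not p).
          branch 2.1.1 (add not (not p iff (not p or not q))):
            not (not p iff (not p or not q)): β-rule — branch into not p, not (not p or not q)  //  not not p, (not p or not q).
              branch 2.1.1.1 (add not p, not (not p or not q)):
                × closes — contains both p and not p.
              branch 2.1.1.2 (add not not p, (not p or not q)):
                (not p or not q): β-rule — branch into not p  //  not q.
                  branch 2.1.1.2.1 (add not p):
                    × closes — contains both p and not p.
                  branch 2.1.1.2.2 (add not q):
                    × closes — contains both q and not q.
          branch 2.1.2 (add (not p or not p)):
            (not p or not p): β-rule — branch into not p  //  not p.
              branch 2.1.2.1 (add not p):
                × closes — contains both p and not p.
              branch 2.1.2.2 (add not p):
                × closes — contains both p and not p.
      branch 2.2 (add not s, not p):
        ((not p iff (not p or not q)) implies (not p or not p)): β-rule — branch into not (not p iff (not p or not q))  //  (not p or not p).
          branch 2.2.1 (add not (not p iff (not p or not q))):
            not (not p iff (not p or not q)): β-rule — branch into not p, not (not p or not q)  //  not not p, (not p or not q).
              branch 2.2.1.1 (add not p, not (not p or not q)):
                not (not p or not q): α-rule — add not not p, not not q.
                × closes — contains both p and not p.
              branch 2.2.1.2 (add not not p, (not p or not q)):
                × closes — contains both p and not p.
          branch 2.2.2 (add (not p or not p)):
            (not p or not p): β-rule — branch into not p  //  not p.
              branch 2.2.2.1 (add not p):
                ○ open, literals {p=0, q=1, s=0}.
              branch 2.2.2.2 (add not p):
                ○ open, literals {p=0, q=1, s=0}.
14 branches closed, 4 open.
Each open branch fixes some atoms; the unmentioned ones are free. Counting distinct full assignments: branch {p=0, q=1, r=0, s=0} (t) contributes 2 new; branch {p=0, q=1, r=0, s=0} (t) contributes 0 new; branch {p=0, q=1, s=0} (t, r) contributes 2 new; branch {p=0, q=1, s=0} (t, r) contributes 0 new. Total: 4.

4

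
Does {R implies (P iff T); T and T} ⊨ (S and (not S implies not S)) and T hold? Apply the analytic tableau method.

No

Initial set: {(R implies (P iff T)); (T and T); not ((S and (not S implies not S)) and T)}.
(T and T): α-rule — add T, T.
(R implies (P iff T)): β-rule — branch into not R  //  (P iff T).
  branch 1 (add not R):
    not ((S and (not S implies not S)) and T): β-rule — branch into not (S and (not S implies not S))  //  not T.
      branch 1.1 (add not (S and (not S implies not S))):
        not (S and (not S implies not S)): β-rule — branch into not S  //  not (not S implies not S).
          branch 1.1.1 (add not S):
            ○ open, literals {R=0, S=0, T=1}.
          branch 1.1.2 (add not (not S implies not S)):
            not (not S implies not S): α-rule — add not S, not not S.
            × closes — contains both S and not S.
      branch 1.2 (add not T):
        × closes — contains both T and not T.
  branch 2 (add (P iff T)):
    not ((S and (not S implies not S)) and T): β-rule — branch into not (S and (not S implies not S))  //  not T.
      branch 2.1 (add not (S and (not S implies not S))):
        (P iff T): β-rule — branch into P, T  //  not P, not T.
          branch 2.1.1 (add P, T):
            not (S and (not S implies not S)): β-rule — branch into not S  //  not (not S implies not S).
              branch 2.1.1.1 (add not S):
                ○ open, literals {P=1, S=0, T=1}.
              branch 2.1.1.2 (add not (not S implies not S)):
                not (not S implies not S): α-rule — add not S, not not S.
                × closes — contains both S and not S.
          branch 2.1.2 (add not P, not T):
            × closes — contains both T and not T.
      branch 2.2 (add not T):
        × closes — contains both T and not T.
5 branches closed, 2 open.
An open branch gives a countermodel: R=0, S=0, T=1 (unmentioned atoms arbitrary); the premises hold there but the conclusion fails.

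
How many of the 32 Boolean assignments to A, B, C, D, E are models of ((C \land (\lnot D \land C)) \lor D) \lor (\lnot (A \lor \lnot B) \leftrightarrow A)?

Initial set: {T (((C \land (\lnot D \land C)) \lor D) \lor (\lnot (A \lor \lnot B) \leftrightarrow A))}.
T (((C \land (\lnot D \land C)) \lor D) \lor (\lnot (A \lor \lnot B) \leftrightarrow A)): β-rule — branch into T ((C \land (\lnot D \land C)) \lor D)  //  T (\lnot (A \lor \lnot B) \leftrightarrow A).
  branch 1 (add T ((C \land (\lnot D \land C)) \lor D)):
    T ((C \land (\lnot D \land C)) \lor D): β-rule — branch into T (C \land (\lnot D \land C))  //  T D.
      branch 1.1 (add T (C \land (\lnot D \land C))):
        T (C \land (\lnot D \land C)): α-rule — add T C, T (\lnot D \land C).
        T (\lnot D \land C): α-rule — add T \lnot D, T C.
        ○ open, literals {C=1, D=0}.
      branch 1.2 (add T D):
        ○ open, literals {D=1}.
  branch 2 (add T (\lnot (A \lor \lnot B) \leftrightarrow A)):
    T (\lnot (A \lor \lnot B) \leftrightarrow A): β-rule — branch into T \lnot (A \lor \lnot B), T A  //  F \lnot (A \lor \lnot B), F A.
      branch 2.1 (add T \lnot (A \lor \lnot B), T A):
        T \lnot (A \lor \lnot B): α-rule — add F A, F \lnot B.
        × closes — contains both A and \lnot A.
      branch 2.2 (add F \lnot (A \lor \lnot B), F A):
        F \lnot (A \lor \lnot B): β-rule — branch into T A  //  T \lnot B.
          branch 2.2.1 (add T A):
            × closes — contains both A and \lnot A.
          branch 2.2.2 (add T \lnot B):
            ○ open, literals {A=0, B=0}.
2 branches closed, 3 open.
Each open branch fixes some atoms; the unmentioned ones are free. Counting distinct full assignments: branch {C=1, D=0} (A, B, E) contributes 8 new; branch {D=1} (A, B, C, E) contributes 16 new; branch {A=0, B=0} (C, D, E) contributes 2 new. Total: 26.

26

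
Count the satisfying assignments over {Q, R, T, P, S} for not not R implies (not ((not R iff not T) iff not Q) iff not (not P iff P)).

24

Initial set: {(not not R implies (not ((not R iff not T) iff not Q) iff not (not P iff P)))}.
(not not R implies (not ((not R iff not T) iff not Q) iff not (not P iff P))): β-rule — branch into not not not R  //  (not ((not R iff not T) iff not Q) iff not (not P iff P)).
  branch 1 (add not not not R):
    not not not R: drop double negation, giving not R.
    ○ open, literals {R=false}.
  branch 2 (add (not ((not R iff not T) iff not Q) iff not (not P iff P))):
    (not ((not R iff not T) iff not Q) iff not (not P iff P)): β-rule — branch into not ((not R iff not T) iff not Q), not (not P iff P)  //  not not ((not R iff not T) iff not Q), not not (not P iff P).
      branch 2.1 (add not ((not R iff not T) iff not Q), not (not P iff P)):
        not ((not R iff not T) iff not Q): β-rule — branch into (not R iff not T), not not Q  //  not (not R iff not T), not Q.
          branch 2.1.1 (add (not R iff not T), not not Q):
            not (not P iff P): β-rule — branch into not P, not P  //  not not P, P.
              branch 2.1.1.1 (add not P, not P):
                (not R iff not T): β-rule — branch into not R, not T  //  not not R, not not T.
                  branch 2.1.1.1.1 (add not R, not T):
                    ○ open, literals {P=false, Q=true, R=false, T=false}.
                  branch 2.1.1.1.2 (add not not R, not not T):
                    ○ open, literals {P=false, Q=true, R=true, T=true}.
              branch 2.1.1.2 (add not not P, P):
                (not R iff not T): β-rule — branch into not R, not T  //  not not R, not not T.
                  branch 2.1.1.2.1 (add not R, not T):
                    ○ open, literals {P=true, Q=true, R=false, T=false}.
                  branch 2.1.1.2.2 (add not not R, not not T):
                    ○ open, literals {P=true, Q=true, R=true, T=true}.
          branch 2.1.2 (add not (not R iff not T), not Q):
            not (not P iff P): β-rule — branch into not P, not P  //  not not P, P.
              branch 2.1.2.1 (add not P, not P):
                not (not R iff not T): β-rule — branch into not R, not not T  //  not not R, not T.
                  branch 2.1.2.1.1 (add not R, not not T):
                    ○ open, literals {P=false, Q=false, R=false, T=true}.
                  branch 2.1.2.1.2 (add not not R, not T):
                    ○ open, literals {P=false, Q=false, R=true, T=false}.
              branch 2.1.2.2 (add not not P, P):
                not (not R iff not T): β-rule — branch into not R, not not T  //  not not R, not T.
                  branch 2.1.2.2.1 (add not R, not not T):
                    ○ open, literals {P=true, Q=false, R=false, T=true}.
                  branch 2.1.2.2.2 (add not not R, not T):
                    ○ open, literals {P=true, Q=false, R=true, T=false}.
      branch 2.2 (add not not ((not R iff not T) iff not Q), not not (not P iff P)):
        not not ((not R iff not T) iff not Q): β-rule — branch into (not R iff not T), not Q  //  not (not R iff not T), not not Q.
          branch 2.2.1 (add (not R iff not T), not Q):
            not not (not P iff P): β-rule — branch into not P, P  //  not not P, not P.
              branch 2.2.1.1 (add not P, P):
                × closes — contains both P and not P.
              branch 2.2.1.2 (add not not P, not P):
                × closes — contains both P and not P.
          branch 2.2.2 (add not (not R iff not T), not not Q):
            not not (not P iff P): β-rule — branch into not P, P  //  not not P, not P.
              branch 2.2.2.1 (add not P, P):
                × closes — contains both P and not P.
              branch 2.2.2.2 (add not not P, not P):
                × closes — contains both P and not P.
4 branches closed, 9 open.
Each open branch fixes some atoms; the unmentioned ones are free. Counting distinct full assignments: branch {R=false} (Q, T, P, S) contributes 16 new; branch {P=false, Q=true, R=false, T=false} (S) contributes 0 new; branch {P=false, Q=true, R=true, T=true} (S) contributes 2 new; branch {P=true, Q=true, R=false, T=false} (S) contributes 0 new; branch {P=true, Q=true, R=true, T=true} (S) contributes 2 new; branch {P=false, Q=false, R=false, T=true} (S) contributes 0 new; branch {P=false, Q=false, R=true, T=false} (S) contributes 2 new; branch {P=true, Q=false, R=false, T=true} (S) contributes 0 new; branch {P=true, Q=false, R=true, T=false} (S) contributes 2 new. Total: 24.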